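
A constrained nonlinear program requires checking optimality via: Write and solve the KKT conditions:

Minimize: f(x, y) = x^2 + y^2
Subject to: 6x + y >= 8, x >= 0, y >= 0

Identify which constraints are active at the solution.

KKT conditions for min x^2 + y^2 s.t. 6x + 1y >= 8, x >= 0, y >= 0:
Stationarity: 2x = mu*6 + mu_x, 2y = mu*1 + mu_y, with mu, mu_x, mu_y >= 0
Complementary slackness: mu*(6x + y - 8) = 0, mu_x*x = 0, mu_y*y = 0
(0, 0) is infeasible (6*0 + 1*0 < 8), so if mu = 0 stationarity would force x = mu_x/2 >= 0, y = mu_y/2 >= 0 with mu_x*x = mu_y*y = 0, i.e. x = y = 0: contradiction. Hence mu > 0 and 6x + y = 8 is active.
Try x > 0, y > 0 (so mu_x = mu_y = 0): x = 6*mu/2, y = 1*mu/2
Substitute: 6*(6*mu/2) + 1*(1*mu/2) = 8
  mu*37/2 = 8 => mu = 16/37
x* = 48/37 > 0, y* = 8/37 > 0, consistent with mu_x = mu_y = 0.
f is convex and the constraints are linear, so this KKT point is the global minimum.
f* = 64/37
Active constraints: 6x + y >= 8 (holds with equality, mu = 16/37 > 0); x >= 0 and y >= 0 are inactive (mu_x = mu_y = 0).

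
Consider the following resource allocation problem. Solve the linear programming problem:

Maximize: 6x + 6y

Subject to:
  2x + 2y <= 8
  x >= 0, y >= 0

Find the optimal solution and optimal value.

The feasible region has vertices at [(0, 0), (4, 0), (0, 4)].
Checking objective 6x + 6y at each vertex:
  (0, 0): 6*0 + 6*0 = 0
  (4, 0): 6*4 + 6*0 = 24
  (0, 4): 6*0 + 6*4 = 24
Maximum is 24 at (4, 0).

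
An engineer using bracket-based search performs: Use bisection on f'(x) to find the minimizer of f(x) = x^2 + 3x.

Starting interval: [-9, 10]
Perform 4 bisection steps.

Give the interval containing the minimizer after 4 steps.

Finding critical point of f(x) = x^2 + 3x using bisection on f'(x) = 2x + 3.
f'(x) = 0 when x = -3/2.
Starting interval: [-9, 10]
Step 1: mid = 1/2, f'(mid) = 4, new interval = [-9, 1/2]
Step 2: mid = -17/4, f'(mid) = -11/2, new interval = [-17/4, 1/2]
Step 3: mid = -15/8, f'(mid) = -3/4, new interval = [-15/8, 1/2]
Step 4: mid = -11/16, f'(mid) = 13/8, new interval = [-15/8, -11/16]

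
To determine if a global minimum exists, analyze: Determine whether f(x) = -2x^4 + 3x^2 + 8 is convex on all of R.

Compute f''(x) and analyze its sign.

f(x) = -2x^4 + 3x^2 + 8
f'(x) = -8x^3 + 6x
f''(x) = -24x^2 + 6
f''(x) = -24x^2 + 6 -> -inf as |x| -> inf
Therefore, f is not globally convex on R.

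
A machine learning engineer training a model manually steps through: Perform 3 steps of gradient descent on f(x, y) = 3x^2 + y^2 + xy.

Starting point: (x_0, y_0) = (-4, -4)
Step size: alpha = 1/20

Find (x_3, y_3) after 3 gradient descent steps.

f(x,y) = 3x^2 + y^2 + xy
grad_x = 6x + 1y, grad_y = 2y + 1x
Step 1: grad = (-28, -12), (-13/5, -17/5)
Step 2: grad = (-19, -47/5), (-33/20, -293/100)
Step 3: grad = (-1283/100, -751/100), (-2017/2000, -5109/2000)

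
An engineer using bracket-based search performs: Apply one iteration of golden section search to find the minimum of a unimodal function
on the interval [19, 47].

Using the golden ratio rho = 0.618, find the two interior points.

Golden section search on [19, 47].
Golden ratio rho = 0.618 (approx).
Interior points:
  x_1 = 19 + (1-0.618)*28 = 29.6960
  x_2 = 19 + 0.618*28 = 36.3040
Compare f(x_1) and f(x_2) to determine which subinterval to keep.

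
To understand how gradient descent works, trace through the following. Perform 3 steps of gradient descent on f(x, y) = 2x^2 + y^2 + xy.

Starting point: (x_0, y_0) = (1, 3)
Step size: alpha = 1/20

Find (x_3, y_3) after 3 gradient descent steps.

f(x,y) = 2x^2 + y^2 + xy
grad_x = 4x + 1y, grad_y = 2y + 1x
Step 1: grad = (7, 7), (13/20, 53/20)
Step 2: grad = (21/4, 119/20), (31/80, 941/400)
Step 3: grad = (1561/400, 2037/400), (1539/8000, 16783/8000)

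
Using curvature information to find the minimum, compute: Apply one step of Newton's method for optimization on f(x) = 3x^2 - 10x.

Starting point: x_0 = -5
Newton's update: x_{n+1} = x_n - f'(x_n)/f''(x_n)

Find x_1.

f(x) = 3x^2 - 10x
f'(x) = 6x + (-10), f''(x) = 6
Newton step: x_1 = x_0 - f'(x_0)/f''(x_0)
f'(-5) = -40
x_1 = -5 - -40/6 = 5/3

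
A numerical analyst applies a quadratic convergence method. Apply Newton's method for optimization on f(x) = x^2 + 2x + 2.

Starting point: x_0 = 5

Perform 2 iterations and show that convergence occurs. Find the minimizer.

f(x) = x^2 + 2x + 2, f'(x) = 2x + (2), f''(x) = 2
Step 1: f'(5) = 12, x_1 = 5 - 12/2 = -1
Step 2: f'(-1) = 0, x_2 = -1 (converged)
Newton's method converges in 1 step for quadratics.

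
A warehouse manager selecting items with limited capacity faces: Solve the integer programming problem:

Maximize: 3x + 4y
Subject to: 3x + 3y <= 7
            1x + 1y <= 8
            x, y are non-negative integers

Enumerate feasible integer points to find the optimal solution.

Constraint 1: 3x + 3y <= 7
Constraint 2: 1x + 1y <= 8
Feasible x range (need y >= 0): 0 <= x <= min(7/3, 8/1) => x in {0, ..., 2}.
Enumerate feasible integer points row by row (the coefficient of y is 4 > 0, so for each x the largest feasible y gives the best value):
  x = 0: y <= min((7 - 3*0)/3, (8 - 1*0)/1) => y in {0, ..., 2}; best 3*0 + 4*2 = 8
  x = 1: y <= min((7 - 3*1)/3, (8 - 1*1)/1) => y in {0, ..., 1}; best 3*1 + 4*1 = 7
  x = 2: y <= min((7 - 3*2)/3, (8 - 1*2)/1) => y in {0}; best 3*2 + 4*0 = 6
The maximum 3x + 4y = 8 is achieved at x = 0, y = 2.
Check: 3*0 + 3*2 = 6 <= 7 and 1*0 + 1*2 = 2 <= 8.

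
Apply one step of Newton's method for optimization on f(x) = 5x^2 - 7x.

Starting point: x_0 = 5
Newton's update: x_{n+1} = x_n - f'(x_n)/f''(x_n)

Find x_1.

f(x) = 5x^2 - 7x
f'(x) = 10x + (-7), f''(x) = 10
Newton step: x_1 = x_0 - f'(x_0)/f''(x_0)
f'(5) = 43
x_1 = 5 - 43/10 = 7/10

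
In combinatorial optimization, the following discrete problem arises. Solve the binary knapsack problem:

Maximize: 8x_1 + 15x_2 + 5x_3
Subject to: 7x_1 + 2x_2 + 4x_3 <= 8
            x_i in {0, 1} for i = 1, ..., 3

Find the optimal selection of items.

Items: item 1 (v=8, w=7), item 2 (v=15, w=2), item 3 (v=5, w=4)
Capacity: 8
Checking all 8 subsets (w = total weight, v = total value):
  {}: w = 0, v = 0
  {1}: w = 7, v = 8
  {2}: w = 2, v = 15
  {3}: w = 4, v = 5
  {1, 2}: w = 9 > 8, infeasible
  {1, 3}: w = 11 > 8, infeasible
  {2, 3}: w = 6, v = 20
  {1, 2, 3}: w = 13 > 8, infeasible
Best feasible subset: items [2, 3]
Total weight: 6 <= 8, total value: 20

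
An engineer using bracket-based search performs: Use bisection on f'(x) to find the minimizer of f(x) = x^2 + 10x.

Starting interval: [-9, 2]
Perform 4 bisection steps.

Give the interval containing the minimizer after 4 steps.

Finding critical point of f(x) = x^2 + 10x using bisection on f'(x) = 2x + 10.
f'(x) = 0 when x = -5.
Starting interval: [-9, 2]
Step 1: mid = -7/2, f'(mid) = 3, new interval = [-9, -7/2]
Step 2: mid = -25/4, f'(mid) = -5/2, new interval = [-25/4, -7/2]
Step 3: mid = -39/8, f'(mid) = 1/4, new interval = [-25/4, -39/8]
Step 4: mid = -89/16, f'(mid) = -9/8, new interval = [-89/16, -39/8]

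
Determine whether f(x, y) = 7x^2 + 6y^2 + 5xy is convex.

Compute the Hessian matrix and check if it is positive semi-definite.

f(x,y) = 7x^2 + 6y^2 + 5xy
Hessian H = [[14, 5], [5, 12]]
trace(H) = 26, det(H) = 143
Eigenvalues: (26 +/- sqrt(104)) / 2 = 18.1, 7.901
Since both eigenvalues > 0, f is convex.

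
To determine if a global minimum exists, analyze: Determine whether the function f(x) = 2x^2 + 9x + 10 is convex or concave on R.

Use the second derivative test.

f(x) = 2x^2 + 9x + 10
f'(x) = 4x + 9
f''(x) = 4
Since f''(x) = 4 > 0 for all x, f is convex on R.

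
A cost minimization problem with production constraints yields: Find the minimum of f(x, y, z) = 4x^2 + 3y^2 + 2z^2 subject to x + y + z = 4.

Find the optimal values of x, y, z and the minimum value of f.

Using Lagrange multipliers on f = 4x^2 + 3y^2 + 2z^2 with constraint x + y + z = 4:
Conditions: 2*4*x = lambda, 2*3*y = lambda, 2*2*z = lambda
So x = lambda/8, y = lambda/6, z = lambda/4
Substituting into constraint: lambda * (13/24) = 4
lambda = 96/13
x = 12/13, y = 16/13, z = 24/13
Minimum value = 192/13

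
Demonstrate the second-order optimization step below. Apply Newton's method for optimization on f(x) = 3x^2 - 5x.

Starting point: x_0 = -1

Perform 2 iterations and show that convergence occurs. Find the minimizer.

f(x) = 3x^2 - 5x, f'(x) = 6x + (-5), f''(x) = 6
Step 1: f'(-1) = -11, x_1 = -1 - -11/6 = 5/6
Step 2: f'(5/6) = 0, x_2 = 5/6 (converged)
Newton's method converges in 1 step for quadratics.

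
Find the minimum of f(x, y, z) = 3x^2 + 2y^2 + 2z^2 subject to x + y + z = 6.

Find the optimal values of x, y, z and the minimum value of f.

Using Lagrange multipliers on f = 3x^2 + 2y^2 + 2z^2 with constraint x + y + z = 6:
Conditions: 2*3*x = lambda, 2*2*y = lambda, 2*2*z = lambda
So x = lambda/6, y = lambda/4, z = lambda/4
Substituting into constraint: lambda * (2/3) = 6
lambda = 9
x = 3/2, y = 9/4, z = 9/4
Minimum value = 27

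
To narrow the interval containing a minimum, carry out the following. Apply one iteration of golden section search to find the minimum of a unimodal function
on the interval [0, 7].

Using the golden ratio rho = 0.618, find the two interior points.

Golden section search on [0, 7].
Golden ratio rho = 0.618 (approx).
Interior points:
  x_1 = 0 + (1-0.618)*7 = 2.6740
  x_2 = 0 + 0.618*7 = 4.3260
Compare f(x_1) and f(x_2) to determine which subinterval to keep.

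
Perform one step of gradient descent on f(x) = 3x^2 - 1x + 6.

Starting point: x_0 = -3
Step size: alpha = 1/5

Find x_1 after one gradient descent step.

f(x) = 3x^2 - 1x + 6
f'(x) = 6x - 1
f'(-3) = 6*-3 + (-1) = -19
x_1 = x_0 - alpha * f'(x_0) = -3 - 1/5 * -19 = 4/5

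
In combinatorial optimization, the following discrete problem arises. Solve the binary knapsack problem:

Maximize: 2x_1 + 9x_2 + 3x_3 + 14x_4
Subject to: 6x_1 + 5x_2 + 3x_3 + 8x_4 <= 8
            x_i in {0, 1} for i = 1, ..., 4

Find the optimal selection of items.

Items: item 1 (v=2, w=6), item 2 (v=9, w=5), item 3 (v=3, w=3), item 4 (v=14, w=8)
Capacity: 8
Checking all 16 subsets (w = total weight, v = total value):
  {}: w = 0, v = 0
  {1}: w = 6, v = 2
  {2}: w = 5, v = 9
  {3}: w = 3, v = 3
  {4}: w = 8, v = 14
  {1, 2}: w = 11 > 8, infeasible
  {1, 3}: w = 9 > 8, infeasible
  {1, 4}: w = 14 > 8, infeasible
  {2, 3}: w = 8, v = 12
  {2, 4}: w = 13 > 8, infeasible
  {3, 4}: w = 11 > 8, infeasible
  {1, 2, 3}: w = 14 > 8, infeasible
  {1, 2, 4}: w = 19 > 8, infeasible
  {1, 3, 4}: w = 17 > 8, infeasible
  {2, 3, 4}: w = 16 > 8, infeasible
  {1, 2, 3, 4}: w = 22 > 8, infeasible
Best feasible subset: items [4]
Total weight: 8 <= 8, total value: 14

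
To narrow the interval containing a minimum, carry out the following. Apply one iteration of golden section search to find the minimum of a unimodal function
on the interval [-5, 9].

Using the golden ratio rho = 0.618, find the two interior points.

Golden section search on [-5, 9].
Golden ratio rho = 0.618 (approx).
Interior points:
  x_1 = -5 + (1-0.618)*14 = 0.3480
  x_2 = -5 + 0.618*14 = 3.6520
Compare f(x_1) and f(x_2) to determine which subinterval to keep.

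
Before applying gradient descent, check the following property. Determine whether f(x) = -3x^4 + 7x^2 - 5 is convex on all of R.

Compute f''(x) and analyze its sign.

f(x) = -3x^4 + 7x^2 - 5
f'(x) = -12x^3 + 14x
f''(x) = -36x^2 + 14
f''(x) = -36x^2 + 14 -> -inf as |x| -> inf
Therefore, f is not globally convex on R.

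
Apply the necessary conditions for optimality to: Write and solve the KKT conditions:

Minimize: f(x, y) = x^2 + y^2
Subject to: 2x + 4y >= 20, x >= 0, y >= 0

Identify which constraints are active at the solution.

KKT conditions for min x^2 + y^2 s.t. 2x + 4y >= 20, x >= 0, y >= 0:
Stationarity: 2x = mu*2 + mu_x, 2y = mu*4 + mu_y, with mu, mu_x, mu_y >= 0
Complementary slackness: mu*(2x + 4y - 20) = 0, mu_x*x = 0, mu_y*y = 0
(0, 0) is infeasible (2*0 + 4*0 < 20), so if mu = 0 stationarity would force x = mu_x/2 >= 0, y = mu_y/2 >= 0 with mu_x*x = mu_y*y = 0, i.e. x = y = 0: contradiction. Hence mu > 0 and 2x + 4y = 20 is active.
Try x > 0, y > 0 (so mu_x = mu_y = 0): x = 2*mu/2, y = 4*mu/2
Substitute: 2*(2*mu/2) + 4*(4*mu/2) = 20
  mu*20/2 = 20 => mu = 2
x* = 2 > 0, y* = 4 > 0, consistent with mu_x = mu_y = 0.
f is convex and the constraints are linear, so this KKT point is the global minimum.
f* = 20
Active constraints: 2x + 4y >= 20 (holds with equality, mu = 2 > 0); x >= 0 and y >= 0 are inactive (mu_x = mu_y = 0).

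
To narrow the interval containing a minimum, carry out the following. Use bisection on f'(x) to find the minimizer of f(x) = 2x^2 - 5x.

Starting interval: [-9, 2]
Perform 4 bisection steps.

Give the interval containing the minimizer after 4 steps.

Finding critical point of f(x) = 2x^2 - 5x using bisection on f'(x) = 4x + -5.
f'(x) = 0 when x = 5/4.
Starting interval: [-9, 2]
Step 1: mid = -7/2, f'(mid) = -19, new interval = [-7/2, 2]
Step 2: mid = -3/4, f'(mid) = -8, new interval = [-3/4, 2]
Step 3: mid = 5/8, f'(mid) = -5/2, new interval = [5/8, 2]
Step 4: mid = 21/16, f'(mid) = 1/4, new interval = [5/8, 21/16]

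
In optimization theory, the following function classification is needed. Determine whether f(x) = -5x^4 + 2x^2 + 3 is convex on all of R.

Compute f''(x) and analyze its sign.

f(x) = -5x^4 + 2x^2 + 3
f'(x) = -20x^3 + 4x
f''(x) = -60x^2 + 4
f''(x) = -60x^2 + 4 -> -inf as |x| -> inf
Therefore, f is not globally convex on R.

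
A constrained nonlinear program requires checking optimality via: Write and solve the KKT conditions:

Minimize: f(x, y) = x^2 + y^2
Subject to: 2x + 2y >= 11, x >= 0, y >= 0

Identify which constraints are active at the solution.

KKT conditions for min x^2 + y^2 s.t. 2x + 2y >= 11, x >= 0, y >= 0:
Stationarity: 2x = mu*2 + mu_x, 2y = mu*2 + mu_y, with mu, mu_x, mu_y >= 0
Complementary slackness: mu*(2x + 2y - 11) = 0, mu_x*x = 0, mu_y*y = 0
(0, 0) is infeasible (2*0 + 2*0 < 11), so if mu = 0 stationarity would force x = mu_x/2 >= 0, y = mu_y/2 >= 0 with mu_x*x = mu_y*y = 0, i.e. x = y = 0: contradiction. Hence mu > 0 and 2x + 2y = 11 is active.
Try x > 0, y > 0 (so mu_x = mu_y = 0): x = 2*mu/2, y = 2*mu/2
Substitute: 2*(2*mu/2) + 2*(2*mu/2) = 11
  mu*8/2 = 11 => mu = 11/4
x* = 11/4 > 0, y* = 11/4 > 0, consistent with mu_x = mu_y = 0.
f is convex and the constraints are linear, so this KKT point is the global minimum.
f* = 121/8
Active constraints: 2x + 2y >= 11 (holds with equality, mu = 11/4 > 0); x >= 0 and y >= 0 are inactive (mu_x = mu_y = 0).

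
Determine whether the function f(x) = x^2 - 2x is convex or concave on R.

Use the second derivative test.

f(x) = x^2 - 2x
f'(x) = 2x - 2
f''(x) = 2
Since f''(x) = 2 > 0 for all x, f is convex on R.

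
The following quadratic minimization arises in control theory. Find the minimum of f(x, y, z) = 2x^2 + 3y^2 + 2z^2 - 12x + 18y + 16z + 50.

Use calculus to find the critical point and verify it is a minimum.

f(x,y,z) = 2x^2 + 3y^2 + 2z^2 - 12x + 18y + 16z + 50
df/dx = 4x + (-12) = 0 => x = 3
df/dy = 6y + (18) = 0 => y = -3
df/dz = 4z + (16) = 0 => z = -4
f(3,-3,-4) = 2*(3)^2 + 3*(-3)^2 + 2*(-4)^2 + -12*(3) + 18*(-3) + 16*(-4) + 50 = -27
Hessian is diagonal with entries 4, 6, 4 > 0, confirmed minimum.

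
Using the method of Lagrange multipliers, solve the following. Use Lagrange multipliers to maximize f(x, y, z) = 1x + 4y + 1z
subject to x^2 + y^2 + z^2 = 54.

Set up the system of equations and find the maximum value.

Lagrange conditions: 1 = 2*lambda*x, 4 = 2*lambda*y, 1 = 2*lambda*z
So x:1 = y:4 = z:1, i.e. x = 1t, y = 4t, z = 1t
Constraint: t^2*(1^2 + 4^2 + 1^2) = 54
  t^2 * 18 = 54  =>  t = sqrt(3)
Maximum = 1*1t + 4*4t + 1*1t = 18*sqrt(3) = sqrt(972)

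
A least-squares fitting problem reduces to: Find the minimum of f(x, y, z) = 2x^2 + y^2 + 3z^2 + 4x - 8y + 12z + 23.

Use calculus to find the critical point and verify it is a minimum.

f(x,y,z) = 2x^2 + y^2 + 3z^2 + 4x - 8y + 12z + 23
df/dx = 4x + (4) = 0 => x = -1
df/dy = 2y + (-8) = 0 => y = 4
df/dz = 6z + (12) = 0 => z = -2
f(-1,4,-2) = 2*(-1)^2 + 1*(4)^2 + 3*(-2)^2 + 4*(-1) + -8*(4) + 12*(-2) + 23 = -7
Hessian is diagonal with entries 4, 2, 6 > 0, confirmed minimum.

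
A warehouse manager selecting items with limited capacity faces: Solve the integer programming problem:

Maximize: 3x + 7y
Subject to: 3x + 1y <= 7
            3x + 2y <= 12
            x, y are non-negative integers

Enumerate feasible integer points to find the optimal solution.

Constraint 1: 3x + 1y <= 7
Constraint 2: 3x + 2y <= 12
Feasible x range (need y >= 0): 0 <= x <= min(7/3, 12/3) => x in {0, ..., 2}.
Enumerate feasible integer points row by row (the coefficient of y is 7 > 0, so for each x the largest feasible y gives the best value):
  x = 0: y <= min((7 - 3*0)/1, (12 - 3*0)/2) => y in {0, ..., 6}; best 3*0 + 7*6 = 42
  x = 1: y <= min((7 - 3*1)/1, (12 - 3*1)/2) => y in {0, ..., 4}; best 3*1 + 7*4 = 31
  x = 2: y <= min((7 - 3*2)/1, (12 - 3*2)/2) => y in {0, ..., 1}; best 3*2 + 7*1 = 13
The maximum 3x + 7y = 42 is achieved at x = 0, y = 6.
Check: 3*0 + 1*6 = 6 <= 7 and 3*0 + 2*6 = 12 <= 12.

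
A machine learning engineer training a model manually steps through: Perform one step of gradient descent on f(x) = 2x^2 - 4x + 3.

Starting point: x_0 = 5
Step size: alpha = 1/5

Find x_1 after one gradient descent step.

f(x) = 2x^2 - 4x + 3
f'(x) = 4x - 4
f'(5) = 4*5 + (-4) = 16
x_1 = x_0 - alpha * f'(x_0) = 5 - 1/5 * 16 = 9/5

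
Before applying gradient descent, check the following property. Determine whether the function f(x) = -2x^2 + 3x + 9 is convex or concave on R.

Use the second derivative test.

f(x) = -2x^2 + 3x + 9
f'(x) = -4x + 3
f''(x) = -4
Since f''(x) = -4 < 0 for all x, f is concave on R.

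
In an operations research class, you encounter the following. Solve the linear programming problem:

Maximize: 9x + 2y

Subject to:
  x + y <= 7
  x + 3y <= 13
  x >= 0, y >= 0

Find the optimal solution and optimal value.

Feasible vertices: (0, 0), (0, 13/3), (4, 3), (7, 0)
Objective 9x + 2y at each:
  (0, 0): 0
  (0, 13/3): 26/3
  (4, 3): 42
  (7, 0): 63
Maximum is 63 at (7, 0).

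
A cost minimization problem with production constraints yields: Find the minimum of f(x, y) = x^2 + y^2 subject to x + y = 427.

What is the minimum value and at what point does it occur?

Substitute y = 427 - x into f(x,y) = x^2 + y^2:
g(x) = x^2 + (427 - x)^2 = 2x^2 - 854x + 182329
g'(x) = 4x - 854 = 0  =>  x = 427/2
y = 427 - 427/2 = 427/2
Minimum value = (427/2)^2 + (427/2)^2 = 182329/2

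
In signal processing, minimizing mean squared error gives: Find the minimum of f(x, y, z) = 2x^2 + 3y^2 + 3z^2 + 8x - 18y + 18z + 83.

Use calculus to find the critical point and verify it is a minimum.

f(x,y,z) = 2x^2 + 3y^2 + 3z^2 + 8x - 18y + 18z + 83
df/dx = 4x + (8) = 0 => x = -2
df/dy = 6y + (-18) = 0 => y = 3
df/dz = 6z + (18) = 0 => z = -3
f(-2,3,-3) = 2*(-2)^2 + 3*(3)^2 + 3*(-3)^2 + 8*(-2) + -18*(3) + 18*(-3) + 83 = 21
Hessian is diagonal with entries 4, 6, 6 > 0, confirmed minimum.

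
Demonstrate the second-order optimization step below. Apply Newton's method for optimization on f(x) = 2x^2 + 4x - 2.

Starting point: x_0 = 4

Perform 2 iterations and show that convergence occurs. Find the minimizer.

f(x) = 2x^2 + 4x - 2, f'(x) = 4x + (4), f''(x) = 4
Step 1: f'(4) = 20, x_1 = 4 - 20/4 = -1
Step 2: f'(-1) = 0, x_2 = -1 (converged)
Newton's method converges in 1 step for quadratics.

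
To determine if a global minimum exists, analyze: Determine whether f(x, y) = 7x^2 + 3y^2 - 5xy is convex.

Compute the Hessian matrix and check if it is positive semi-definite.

f(x,y) = 7x^2 + 3y^2 - 5xy
Hessian H = [[14, -5], [-5, 6]]
trace(H) = 20, det(H) = 59
Eigenvalues: (20 +/- sqrt(164)) / 2 = 16.4, 3.597
Since both eigenvalues > 0, f is convex.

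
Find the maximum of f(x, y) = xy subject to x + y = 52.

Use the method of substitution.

Substitute y = 52 - x into f(x,y) = xy:
g(x) = x(52 - x) = 52x - x^2
g'(x) = 52 - 2x = 0  =>  x = 26
y = 52 - 26 = 26
Maximum value = 26 * 26 = 676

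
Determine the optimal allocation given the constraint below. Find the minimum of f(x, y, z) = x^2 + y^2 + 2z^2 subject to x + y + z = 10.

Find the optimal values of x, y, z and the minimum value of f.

Using Lagrange multipliers on f = x^2 + y^2 + 2z^2 with constraint x + y + z = 10:
Conditions: 2*1*x = lambda, 2*1*y = lambda, 2*2*z = lambda
So x = lambda/2, y = lambda/2, z = lambda/4
Substituting into constraint: lambda * (5/4) = 10
lambda = 8
x = 4, y = 4, z = 2
Minimum value = 40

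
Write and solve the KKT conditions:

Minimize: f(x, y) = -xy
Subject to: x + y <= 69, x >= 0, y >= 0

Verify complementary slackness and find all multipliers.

Problem: min -xy s.t. x + y <= 69 (multiplier lambda), x >= 0 (mu_x), y >= 0 (mu_y)
KKT stationarity: -y + lambda - mu_x = 0, -x + lambda - mu_y = 0, with lambda, mu_x, mu_y >= 0
Complementary slackness: lambda*(x + y - 69) = 0, mu_x*x = 0, mu_y*y = 0
If lambda = 0: y = -mu_x <= 0 and x = -mu_y <= 0 force x = y = 0 with f = 0; but x = y = 69/2 is feasible with f = -4761/4 < 0, so this is not the minimum. Hence lambda > 0 and x + y = 69.
Try x > 0, y > 0 (so mu_x = mu_y = 0): y = lambda, x = lambda => x = y = lambda
x + y = 69 => 2*lambda = 69 => lambda = 69/2
x* = y* = 69/2 > 0, consistent with mu_x = mu_y = 0.
(Any feasible point with x = 0 or y = 0 has f = 0 > -4761/4, so the minimum is not on those boundaries.)
min(-xy) = -4761/4 (i.e. max xy = 4761/4)
Multipliers: lambda = 69/2, mu_x = 0, mu_y = 0
Complementary slackness: lambda*(x + y - 69) = 69/2*(69/2 + 69/2 - 69) = 0, mu_x*x = 0*69/2 = 0, mu_y*y = 0*69/2 = 0. Satisfied.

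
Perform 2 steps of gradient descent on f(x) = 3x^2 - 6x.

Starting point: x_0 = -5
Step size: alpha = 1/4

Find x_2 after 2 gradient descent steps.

f(x) = 3x^2 - 6x, f'(x) = 6x + (-6)
Step 1: f'(-5) = -36, x_1 = -5 - 1/4 * -36 = 4
Step 2: f'(4) = 18, x_2 = 4 - 1/4 * 18 = -1/2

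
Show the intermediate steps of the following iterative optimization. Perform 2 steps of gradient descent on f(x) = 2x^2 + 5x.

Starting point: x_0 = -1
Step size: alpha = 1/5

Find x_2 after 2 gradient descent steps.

f(x) = 2x^2 + 5x, f'(x) = 4x + (5)
Step 1: f'(-1) = 1, x_1 = -1 - 1/5 * 1 = -6/5
Step 2: f'(-6/5) = 1/5, x_2 = -6/5 - 1/5 * 1/5 = -31/25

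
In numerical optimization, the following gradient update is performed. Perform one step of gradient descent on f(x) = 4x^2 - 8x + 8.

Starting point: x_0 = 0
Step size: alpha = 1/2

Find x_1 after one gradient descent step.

f(x) = 4x^2 - 8x + 8
f'(x) = 8x - 8
f'(0) = 8*0 + (-8) = -8
x_1 = x_0 - alpha * f'(x_0) = 0 - 1/2 * -8 = 4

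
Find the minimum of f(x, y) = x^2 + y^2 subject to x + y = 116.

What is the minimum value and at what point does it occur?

Substitute y = 116 - x into f(x,y) = x^2 + y^2:
g(x) = x^2 + (116 - x)^2 = 2x^2 - 232x + 13456
g'(x) = 4x - 232 = 0  =>  x = 58
y = 116 - 58 = 58
Minimum value = 58^2 + 58^2 = 6728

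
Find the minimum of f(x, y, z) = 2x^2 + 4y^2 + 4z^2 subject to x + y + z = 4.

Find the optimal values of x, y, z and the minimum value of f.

Using Lagrange multipliers on f = 2x^2 + 4y^2 + 4z^2 with constraint x + y + z = 4:
Conditions: 2*2*x = lambda, 2*4*y = lambda, 2*4*z = lambda
So x = lambda/4, y = lambda/8, z = lambda/8
Substituting into constraint: lambda * (1/2) = 4
lambda = 8
x = 2, y = 1, z = 1
Minimum value = 16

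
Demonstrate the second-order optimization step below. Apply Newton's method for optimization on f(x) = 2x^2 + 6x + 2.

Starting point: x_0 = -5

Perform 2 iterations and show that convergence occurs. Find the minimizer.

f(x) = 2x^2 + 6x + 2, f'(x) = 4x + (6), f''(x) = 4
Step 1: f'(-5) = -14, x_1 = -5 - -14/4 = -3/2
Step 2: f'(-3/2) = 0, x_2 = -3/2 (converged)
Newton's method converges in 1 step for quadratics.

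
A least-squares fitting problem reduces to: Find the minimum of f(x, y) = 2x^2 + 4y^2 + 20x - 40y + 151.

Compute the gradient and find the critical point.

f(x,y) = 2x^2 + 4y^2 + 20x - 40y + 151
df/dx = 4x + (20) = 0  =>  x = -5
df/dy = 8y + (-40) = 0  =>  y = 5
f(-5, 5) = 2*(-5)^2 + 4*(5)^2 + 20*(-5) + -40*(5) + 151 = 1
Hessian is diagonal with entries 4, 8 > 0, so this is a minimum.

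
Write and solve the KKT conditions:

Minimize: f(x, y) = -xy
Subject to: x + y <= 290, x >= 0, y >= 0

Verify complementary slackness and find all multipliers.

Problem: min -xy s.t. x + y <= 290 (multiplier lambda), x >= 0 (mu_x), y >= 0 (mu_y)
KKT stationarity: -y + lambda - mu_x = 0, -x + lambda - mu_y = 0, with lambda, mu_x, mu_y >= 0
Complementary slackness: lambda*(x + y - 290) = 0, mu_x*x = 0, mu_y*y = 0
If lambda = 0: y = -mu_x <= 0 and x = -mu_y <= 0 force x = y = 0 with f = 0; but x = y = 145 is feasible with f = -21025 < 0, so this is not the minimum. Hence lambda > 0 and x + y = 290.
Try x > 0, y > 0 (so mu_x = mu_y = 0): y = lambda, x = lambda => x = y = lambda
x + y = 290 => 2*lambda = 290 => lambda = 145
x* = y* = 145 > 0, consistent with mu_x = mu_y = 0.
(Any feasible point with x = 0 or y = 0 has f = 0 > -21025, so the minimum is not on those boundaries.)
min(-xy) = -21025 (i.e. max xy = 21025)
Multipliers: lambda = 145, mu_x = 0, mu_y = 0
Complementary slackness: lambda*(x + y - 290) = 145*(145 + 145 - 290) = 0, mu_x*x = 0*145 = 0, mu_y*y = 0*145 = 0. Satisfied.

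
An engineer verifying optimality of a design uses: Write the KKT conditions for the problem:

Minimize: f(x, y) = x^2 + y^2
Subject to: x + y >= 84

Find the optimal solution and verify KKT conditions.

KKT conditions for min x^2 + y^2 s.t. x + y >= 84:
Stationarity: 2x = mu, 2y = mu
So x = y = mu/2.
Complementary slackness: mu*(x + y - 84) = 0
Primal feasibility: x + y >= 84; dual feasibility: mu >= 0
If mu = 0 then x = y = 0, but 0 + 0 < 84 is infeasible, so the constraint is active.
Constraint active: x + y = 2*(mu/2) = 84 => mu = 84
x = y = 42, f = 3528
Verify: stationarity 2*42 = 84 = mu; primal 42 + 42 = 84 >= 84; dual mu = 84 >= 0; complementary slackness 84*(84 - 84) = 0. All KKT conditions hold.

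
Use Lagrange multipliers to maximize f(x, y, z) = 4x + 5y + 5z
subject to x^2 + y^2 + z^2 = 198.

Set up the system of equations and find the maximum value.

Lagrange conditions: 4 = 2*lambda*x, 5 = 2*lambda*y, 5 = 2*lambda*z
So x:4 = y:5 = z:5, i.e. x = 4t, y = 5t, z = 5t
Constraint: t^2*(4^2 + 5^2 + 5^2) = 198
  t^2 * 66 = 198  =>  t = sqrt(3)
Maximum = 4*4t + 5*5t + 5*5t = 66*sqrt(3) = sqrt(13068)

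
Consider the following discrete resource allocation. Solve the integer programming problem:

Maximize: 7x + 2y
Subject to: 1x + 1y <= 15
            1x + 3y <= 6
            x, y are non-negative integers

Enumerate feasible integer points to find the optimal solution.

Constraint 1: 1x + 1y <= 15
Constraint 2: 1x + 3y <= 6
Feasible x range (need y >= 0): 0 <= x <= min(15/1, 6/1) => x in {0, ..., 6}.
Enumerate feasible integer points row by row (the coefficient of y is 2 > 0, so for each x the largest feasible y gives the best value):
  x = 0: y <= min((15 - 1*0)/1, (6 - 1*0)/3) => y in {0, ..., 2}; best 7*0 + 2*2 = 4
  x = 1: y <= min((15 - 1*1)/1, (6 - 1*1)/3) => y in {0, ..., 1}; best 7*1 + 2*1 = 9
  x = 2: y <= min((15 - 1*2)/1, (6 - 1*2)/3) => y in {0, ..., 1}; best 7*2 + 2*1 = 16
  x = 3: y <= min((15 - 1*3)/1, (6 - 1*3)/3) => y in {0, ..., 1}; best 7*3 + 2*1 = 23
  x = 4: y <= min((15 - 1*4)/1, (6 - 1*4)/3) => y in {0}; best 7*4 + 2*0 = 28
  x = 5: y <= min((15 - 1*5)/1, (6 - 1*5)/3) => y in {0}; best 7*5 + 2*0 = 35
  x = 6: y <= min((15 - 1*6)/1, (6 - 1*6)/3) => y in {0}; best 7*6 + 2*0 = 42
The maximum 7x + 2y = 42 is achieved at x = 6, y = 0.
Check: 1*6 + 1*0 = 6 <= 15 and 1*6 + 3*0 = 6 <= 6.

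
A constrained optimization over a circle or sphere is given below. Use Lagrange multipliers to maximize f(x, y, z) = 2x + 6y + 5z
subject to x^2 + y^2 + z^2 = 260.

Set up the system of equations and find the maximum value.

Lagrange conditions: 2 = 2*lambda*x, 6 = 2*lambda*y, 5 = 2*lambda*z
So x:2 = y:6 = z:5, i.e. x = 2t, y = 6t, z = 5t
Constraint: t^2*(2^2 + 6^2 + 5^2) = 260
  t^2 * 65 = 260  =>  t = sqrt(4)
Maximum = 2*2t + 6*6t + 5*5t = 65*sqrt(4) = 130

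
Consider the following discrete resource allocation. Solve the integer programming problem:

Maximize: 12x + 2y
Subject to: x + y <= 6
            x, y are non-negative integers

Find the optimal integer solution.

Objective: 12x + 2y, constraint: x + y <= 6
Coefficient of x is 12 >= coefficient of y is 2, so allocate the entire budget to x.
Optimal: x = 6, y = 0, value = 72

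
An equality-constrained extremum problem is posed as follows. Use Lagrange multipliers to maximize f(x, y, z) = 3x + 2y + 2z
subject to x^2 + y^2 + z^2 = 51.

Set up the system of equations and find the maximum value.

Lagrange conditions: 3 = 2*lambda*x, 2 = 2*lambda*y, 2 = 2*lambda*z
So x:3 = y:2 = z:2, i.e. x = 3t, y = 2t, z = 2t
Constraint: t^2*(3^2 + 2^2 + 2^2) = 51
  t^2 * 17 = 51  =>  t = sqrt(3)
Maximum = 3*3t + 2*2t + 2*2t = 17*sqrt(3) = sqrt(867)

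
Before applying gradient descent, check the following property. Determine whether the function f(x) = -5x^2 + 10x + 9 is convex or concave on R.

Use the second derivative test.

f(x) = -5x^2 + 10x + 9
f'(x) = -10x + 10
f''(x) = -10
Since f''(x) = -10 < 0 for all x, f is concave on R.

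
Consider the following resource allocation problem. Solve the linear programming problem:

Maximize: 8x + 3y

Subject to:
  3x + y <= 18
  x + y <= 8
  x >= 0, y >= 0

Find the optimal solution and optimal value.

Feasible vertices: (0, 0), (0, 8), (5, 3), (6, 0)
Objective 8x + 3y at each:
  (0, 0): 0
  (0, 8): 24
  (5, 3): 49
  (6, 0): 48
Maximum is 49 at (5, 3).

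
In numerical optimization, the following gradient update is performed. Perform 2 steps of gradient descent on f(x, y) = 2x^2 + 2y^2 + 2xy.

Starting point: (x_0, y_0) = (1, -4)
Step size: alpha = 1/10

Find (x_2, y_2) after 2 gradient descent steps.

f(x,y) = 2x^2 + 2y^2 + 2xy
grad_x = 4x + 2y, grad_y = 4y + 2x
Step 1: grad = (-4, -14), (7/5, -13/5)
Step 2: grad = (2/5, -38/5), (34/25, -46/25)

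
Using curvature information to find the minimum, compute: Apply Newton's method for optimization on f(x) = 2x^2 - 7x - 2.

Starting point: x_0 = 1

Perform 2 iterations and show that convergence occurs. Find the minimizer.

f(x) = 2x^2 - 7x - 2, f'(x) = 4x + (-7), f''(x) = 4
Step 1: f'(1) = -3, x_1 = 1 - -3/4 = 7/4
Step 2: f'(7/4) = 0, x_2 = 7/4 (converged)
Newton's method converges in 1 step for quadratics.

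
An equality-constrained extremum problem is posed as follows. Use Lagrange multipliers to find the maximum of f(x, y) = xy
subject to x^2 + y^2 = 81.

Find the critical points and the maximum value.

Lagrange conditions: y = 2*lambda*x and x = 2*lambda*y
If x = 0 then y = 0, violating the constraint, so x, y != 0.
Dividing: y/x = x/y => x^2 = y^2 => y = x or y = -x
Constraint: 2x^2 = 81 => x^2 = 81/2 => x = +/-sqrt(81/2)
Critical points: (sqrt(81/2), sqrt(81/2)), (-sqrt(81/2), -sqrt(81/2)), (sqrt(81/2), -sqrt(81/2)), (-sqrt(81/2), sqrt(81/2))
  y = x:  xy = x^2 = 81/2  at (sqrt(81/2), sqrt(81/2)) and (-sqrt(81/2), -sqrt(81/2))
  y = -x: xy = -x^2 = -81/2 at (sqrt(81/2), -sqrt(81/2)) and (-sqrt(81/2), sqrt(81/2))
Maximum xy = 81/2 at (sqrt(81/2), sqrt(81/2)) and (-sqrt(81/2), -sqrt(81/2))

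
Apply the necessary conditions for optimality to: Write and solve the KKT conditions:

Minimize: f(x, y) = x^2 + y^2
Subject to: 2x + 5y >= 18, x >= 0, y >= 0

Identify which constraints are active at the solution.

KKT conditions for min x^2 + y^2 s.t. 2x + 5y >= 18, x >= 0, y >= 0:
Stationarity: 2x = mu*2 + mu_x, 2y = mu*5 + mu_y, with mu, mu_x, mu_y >= 0
Complementary slackness: mu*(2x + 5y - 18) = 0, mu_x*x = 0, mu_y*y = 0
(0, 0) is infeasible (2*0 + 5*0 < 18), so if mu = 0 stationarity would force x = mu_x/2 >= 0, y = mu_y/2 >= 0 with mu_x*x = mu_y*y = 0, i.e. x = y = 0: contradiction. Hence mu > 0 and 2x + 5y = 18 is active.
Try x > 0, y > 0 (so mu_x = mu_y = 0): x = 2*mu/2, y = 5*mu/2
Substitute: 2*(2*mu/2) + 5*(5*mu/2) = 18
  mu*29/2 = 18 => mu = 36/29
x* = 36/29 > 0, y* = 90/29 > 0, consistent with mu_x = mu_y = 0.
f is convex and the constraints are linear, so this KKT point is the global minimum.
f* = 324/29
Active constraints: 2x + 5y >= 18 (holds with equality, mu = 36/29 > 0); x >= 0 and y >= 0 are inactive (mu_x = mu_y = 0).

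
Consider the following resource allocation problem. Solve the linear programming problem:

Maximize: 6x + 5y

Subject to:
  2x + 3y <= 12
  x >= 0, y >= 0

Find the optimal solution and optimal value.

The feasible region has vertices at [(0, 0), (6, 0), (0, 4)].
Checking objective 6x + 5y at each vertex:
  (0, 0): 6*0 + 5*0 = 0
  (6, 0): 6*6 + 5*0 = 36
  (0, 4): 6*0 + 5*4 = 20
Maximum is 36 at (6, 0).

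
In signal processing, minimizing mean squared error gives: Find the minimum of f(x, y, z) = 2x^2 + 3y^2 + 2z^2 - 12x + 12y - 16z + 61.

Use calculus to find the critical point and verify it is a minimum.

f(x,y,z) = 2x^2 + 3y^2 + 2z^2 - 12x + 12y - 16z + 61
df/dx = 4x + (-12) = 0 => x = 3
df/dy = 6y + (12) = 0 => y = -2
df/dz = 4z + (-16) = 0 => z = 4
f(3,-2,4) = 2*(3)^2 + 3*(-2)^2 + 2*(4)^2 + -12*(3) + 12*(-2) + -16*(4) + 61 = -1
Hessian is diagonal with entries 4, 6, 4 > 0, confirmed minimum.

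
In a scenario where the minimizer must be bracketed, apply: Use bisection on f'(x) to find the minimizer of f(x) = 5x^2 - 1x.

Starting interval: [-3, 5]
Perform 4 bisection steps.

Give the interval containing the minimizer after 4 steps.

Finding critical point of f(x) = 5x^2 - 1x using bisection on f'(x) = 10x + -1.
f'(x) = 0 when x = 1/10.
Starting interval: [-3, 5]
Step 1: mid = 1, f'(mid) = 9, new interval = [-3, 1]
Step 2: mid = -1, f'(mid) = -11, new interval = [-1, 1]
Step 3: mid = 0, f'(mid) = -1, new interval = [0, 1]
Step 4: mid = 1/2, f'(mid) = 4, new interval = [0, 1/2]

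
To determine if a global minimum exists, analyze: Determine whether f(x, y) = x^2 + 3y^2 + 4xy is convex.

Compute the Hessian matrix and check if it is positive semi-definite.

f(x,y) = x^2 + 3y^2 + 4xy
Hessian H = [[2, 4], [4, 6]]
trace(H) = 8, det(H) = -4
Eigenvalues: (8 +/- sqrt(80)) / 2 = 8.472, -0.4721
Since not both eigenvalues positive, f is neither convex nor concave.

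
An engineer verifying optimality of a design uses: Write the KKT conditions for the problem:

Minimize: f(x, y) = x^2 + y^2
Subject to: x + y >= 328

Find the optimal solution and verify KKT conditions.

KKT conditions for min x^2 + y^2 s.t. x + y >= 328:
Stationarity: 2x = mu, 2y = mu
So x = y = mu/2.
Complementary slackness: mu*(x + y - 328) = 0
Primal feasibility: x + y >= 328; dual feasibility: mu >= 0
If mu = 0 then x = y = 0, but 0 + 0 < 328 is infeasible, so the constraint is active.
Constraint active: x + y = 2*(mu/2) = 328 => mu = 328
x = y = 164, f = 53792
Verify: stationarity 2*164 = 328 = mu; primal 164 + 164 = 328 >= 328; dual mu = 328 >= 0; complementary slackness 328*(328 - 328) = 0. All KKT conditions hold.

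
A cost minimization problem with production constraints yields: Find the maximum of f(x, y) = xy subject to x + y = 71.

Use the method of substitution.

Substitute y = 71 - x into f(x,y) = xy:
g(x) = x(71 - x) = 71x - x^2
g'(x) = 71 - 2x = 0  =>  x = 71/2
y = 71 - 71/2 = 71/2
Maximum value = (71/2) * (71/2) = 5041/4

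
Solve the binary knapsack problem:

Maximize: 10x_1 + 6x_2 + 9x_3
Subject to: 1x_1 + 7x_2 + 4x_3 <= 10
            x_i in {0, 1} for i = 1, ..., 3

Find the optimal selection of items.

Items: item 1 (v=10, w=1), item 2 (v=6, w=7), item 3 (v=9, w=4)
Capacity: 10
Checking all 8 subsets (w = total weight, v = total value):
  {}: w = 0, v = 0
  {1}: w = 1, v = 10
  {2}: w = 7, v = 6
  {3}: w = 4, v = 9
  {1, 2}: w = 8, v = 16
  {1, 3}: w = 5, v = 19
  {2, 3}: w = 11 > 10, infeasible
  {1, 2, 3}: w = 12 > 10, infeasible
Best feasible subset: items [1, 3]
Total weight: 5 <= 10, total value: 19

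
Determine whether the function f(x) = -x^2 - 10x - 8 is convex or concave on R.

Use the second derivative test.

f(x) = -x^2 - 10x - 8
f'(x) = -2x - 10
f''(x) = -2
Since f''(x) = -2 < 0 for all x, f is concave on R.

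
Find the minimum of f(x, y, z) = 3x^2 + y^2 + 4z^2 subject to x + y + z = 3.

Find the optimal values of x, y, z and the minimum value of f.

Using Lagrange multipliers on f = 3x^2 + y^2 + 4z^2 with constraint x + y + z = 3:
Conditions: 2*3*x = lambda, 2*1*y = lambda, 2*4*z = lambda
So x = lambda/6, y = lambda/2, z = lambda/8
Substituting into constraint: lambda * (19/24) = 3
lambda = 72/19
x = 12/19, y = 36/19, z = 9/19
Minimum value = 108/19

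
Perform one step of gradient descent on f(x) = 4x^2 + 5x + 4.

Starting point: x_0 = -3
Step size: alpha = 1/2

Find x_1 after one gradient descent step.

f(x) = 4x^2 + 5x + 4
f'(x) = 8x + 5
f'(-3) = 8*-3 + (5) = -19
x_1 = x_0 - alpha * f'(x_0) = -3 - 1/2 * -19 = 13/2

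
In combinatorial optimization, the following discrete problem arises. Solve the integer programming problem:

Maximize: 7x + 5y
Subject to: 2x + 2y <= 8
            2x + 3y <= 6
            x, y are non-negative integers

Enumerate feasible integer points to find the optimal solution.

Constraint 1: 2x + 2y <= 8
Constraint 2: 2x + 3y <= 6
Feasible x range (need y >= 0): 0 <= x <= min(8/2, 6/2) => x in {0, ..., 3}.
Enumerate feasible integer points row by row (the coefficient of y is 5 > 0, so for each x the largest feasible y gives the best value):
  x = 0: y <= min((8 - 2*0)/2, (6 - 2*0)/3) => y in {0, ..., 2}; best 7*0 + 5*2 = 10
  x = 1: y <= min((8 - 2*1)/2, (6 - 2*1)/3) => y in {0, ..., 1}; best 7*1 + 5*1 = 12
  x = 2: y <= min((8 - 2*2)/2, (6 - 2*2)/3) => y in {0}; best 7*2 + 5*0 = 14
  x = 3: y <= min((8 - 2*3)/2, (6 - 2*3)/3) => y in {0}; best 7*3 + 5*0 = 21
The maximum 7x + 5y = 21 is achieved at x = 3, y = 0.
Check: 2*3 + 2*0 = 6 <= 8 and 2*3 + 3*0 = 6 <= 6.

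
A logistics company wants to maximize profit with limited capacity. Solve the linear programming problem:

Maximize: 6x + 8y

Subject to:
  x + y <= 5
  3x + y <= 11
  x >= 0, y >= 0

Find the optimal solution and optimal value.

Feasible vertices: (0, 0), (0, 5), (3, 2), (11/3, 0)
Objective 6x + 8y at each:
  (0, 0): 0
  (0, 5): 40
  (3, 2): 34
  (11/3, 0): 22
Maximum is 40 at (0, 5).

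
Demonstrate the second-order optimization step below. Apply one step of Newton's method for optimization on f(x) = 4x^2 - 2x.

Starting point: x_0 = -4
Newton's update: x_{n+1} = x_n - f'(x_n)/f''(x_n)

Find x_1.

f(x) = 4x^2 - 2x
f'(x) = 8x + (-2), f''(x) = 8
Newton step: x_1 = x_0 - f'(x_0)/f''(x_0)
f'(-4) = -34
x_1 = -4 - -34/8 = 1/4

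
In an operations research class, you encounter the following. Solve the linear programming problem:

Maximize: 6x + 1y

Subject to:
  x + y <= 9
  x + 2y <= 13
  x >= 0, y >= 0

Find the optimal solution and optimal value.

Feasible vertices: (0, 0), (0, 13/2), (5, 4), (9, 0)
Objective 6x + 1y at each:
  (0, 0): 0
  (0, 13/2): 13/2
  (5, 4): 34
  (9, 0): 54
Maximum is 54 at (9, 0).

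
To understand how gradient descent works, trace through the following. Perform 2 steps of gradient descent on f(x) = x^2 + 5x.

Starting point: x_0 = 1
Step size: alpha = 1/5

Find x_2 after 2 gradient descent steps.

f(x) = x^2 + 5x, f'(x) = 2x + (5)
Step 1: f'(1) = 7, x_1 = 1 - 1/5 * 7 = -2/5
Step 2: f'(-2/5) = 21/5, x_2 = -2/5 - 1/5 * 21/5 = -31/25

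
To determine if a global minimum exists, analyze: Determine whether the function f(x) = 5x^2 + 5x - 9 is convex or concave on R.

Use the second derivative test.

f(x) = 5x^2 + 5x - 9
f'(x) = 10x + 5
f''(x) = 10
Since f''(x) = 10 > 0 for all x, f is convex on R.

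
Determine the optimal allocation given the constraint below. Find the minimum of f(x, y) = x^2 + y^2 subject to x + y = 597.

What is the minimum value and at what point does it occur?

Substitute y = 597 - x into f(x,y) = x^2 + y^2:
g(x) = x^2 + (597 - x)^2 = 2x^2 - 1194x + 356409
g'(x) = 4x - 1194 = 0  =>  x = 597/2
y = 597 - 597/2 = 597/2
Minimum value = (597/2)^2 + (597/2)^2 = 356409/2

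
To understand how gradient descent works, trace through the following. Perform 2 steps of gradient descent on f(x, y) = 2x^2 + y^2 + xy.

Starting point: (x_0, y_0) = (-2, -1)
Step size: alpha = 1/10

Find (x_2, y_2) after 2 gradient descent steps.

f(x,y) = 2x^2 + y^2 + xy
grad_x = 4x + 1y, grad_y = 2y + 1x
Step 1: grad = (-9, -4), (-11/10, -3/5)
Step 2: grad = (-5, -23/10), (-3/5, -37/100)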